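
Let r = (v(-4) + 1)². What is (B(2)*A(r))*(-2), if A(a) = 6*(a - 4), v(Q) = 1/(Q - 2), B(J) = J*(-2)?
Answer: -476/3 ≈ -158.67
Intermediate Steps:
B(J) = -2*J
v(Q) = 1/(-2 + Q)
r = 25/36 (r = (1/(-2 - 4) + 1)² = (1/(-6) + 1)² = (-⅙ + 1)² = (⅚)² = 25/36 ≈ 0.69444)
A(a) = -24 + 6*a (A(a) = 6*(-4 + a) = -24 + 6*a)
(B(2)*A(r))*(-2) = ((-2*2)*(-24 + 6*(25/36)))*(-2) = -4*(-24 + 25/6)*(-2) = -4*(-119/6)*(-2) = (238/3)*(-2) = -476/3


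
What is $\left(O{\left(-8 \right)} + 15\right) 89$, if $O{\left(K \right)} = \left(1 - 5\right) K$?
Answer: $4183$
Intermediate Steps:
$O{\left(K \right)} = - 4 K$ ($O{\left(K \right)} = \left(1 - 5\right) K = - 4 K$)
$\left(O{\left(-8 \right)} + 15\right) 89 = \left(\left(-4\right) \left(-8\right) + 15\right) 89 = \left(32 + 15\right) 89 = 47 \cdot 89 = 4183$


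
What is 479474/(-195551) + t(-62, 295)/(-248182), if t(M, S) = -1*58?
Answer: -2051473695/836762729 ≈ -2.4517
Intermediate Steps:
t(M, S) = -58
479474/(-195551) + t(-62, 295)/(-248182) = 479474/(-195551) - 58/(-248182) = 479474*(-1/195551) - 58*(-1/248182) = -479474/195551 + 1/4279 = -2051473695/836762729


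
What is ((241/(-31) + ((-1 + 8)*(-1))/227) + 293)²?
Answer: 4027715844889/49519369 ≈ 81336.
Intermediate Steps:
((241/(-31) + ((-1 + 8)*(-1))/227) + 293)² = ((241*(-1/31) + (7*(-1))*(1/227)) + 293)² = ((-241/31 - 7*1/227) + 293)² = ((-241/31 - 7/227) + 293)² = (-54924/7037 + 293)² = (2006917/7037)² = 4027715844889/49519369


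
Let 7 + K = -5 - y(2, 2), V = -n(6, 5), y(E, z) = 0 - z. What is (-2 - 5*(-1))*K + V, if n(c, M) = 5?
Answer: -35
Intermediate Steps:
y(E, z) = -z
V = -5 (V = -1*5 = -5)
K = -10 (K = -7 + (-5 - (-1)*2) = -7 + (-5 - 1*(-2)) = -7 + (-5 + 2) = -7 - 3 = -10)
(-2 - 5*(-1))*K + V = (-2 - 5*(-1))*(-10) - 5 = (-2 + 5)*(-10) - 5 = 3*(-10) - 5 = -30 - 5 = -35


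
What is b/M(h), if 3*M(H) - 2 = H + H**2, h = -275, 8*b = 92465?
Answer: 277395/602816 ≈ 0.46017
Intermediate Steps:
b = 92465/8 (b = (1/8)*92465 = 92465/8 ≈ 11558.)
M(H) = 2/3 + H/3 + H**2/3 (M(H) = 2/3 + (H + H**2)/3 = 2/3 + (H/3 + H**2/3) = 2/3 + H/3 + H**2/3)
b/M(h) = 92465/(8*(2/3 + (1/3)*(-275) + (1/3)*(-275)**2)) = 92465/(8*(2/3 - 275/3 + (1/3)*75625)) = 92465/(8*(2/3 - 275/3 + 75625/3)) = 92465/(8*(75352/3)) = (92465/8)*(3/75352) = 277395/602816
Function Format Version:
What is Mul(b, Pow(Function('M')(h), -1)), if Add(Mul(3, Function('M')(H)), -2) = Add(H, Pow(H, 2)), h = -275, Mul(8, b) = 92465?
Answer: Rational(277395, 602816) ≈ 0.46017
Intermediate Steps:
b = Rational(92465, 8) (b = Mul(Rational(1, 8), 92465) = Rational(92465, 8) ≈ 11558.)
Function('M')(H) = Add(Rational(2, 3), Mul(Rational(1, 3), H), Mul(Rational(1, 3), Pow(H, 2))) (Function('M')(H) = Add(Rational(2, 3), Mul(Rational(1, 3), Add(H, Pow(H, 2)))) = Add(Rational(2, 3), Add(Mul(Rational(1, 3), H), Mul(Rational(1, 3), Pow(H, 2)))) = Add(Rational(2, 3), Mul(Rational(1, 3), H), Mul(Rational(1, 3), Pow(H, 2))))
Mul(b, Pow(Function('M')(h), -1)) = Mul(Rational(92465, 8), Pow(Add(Rational(2, 3), Mul(Rational(1, 3), -275), Mul(Rational(1, 3), Pow(-275, 2))), -1)) = Mul(Rational(92465, 8), Pow(Add(Rational(2, 3), Rational(-275, 3), Mul(Rational(1, 3), 75625)), -1)) = Mul(Rational(92465, 8), Pow(Add(Rational(2, 3), Rational(-275, 3), Rational(75625, 3)), -1)) = Mul(Rational(92465, 8), Pow(Rational(75352, 3), -1)) = Mul(Rational(92465, 8), Rational(3, 75352)) = Rational(277395, 602816)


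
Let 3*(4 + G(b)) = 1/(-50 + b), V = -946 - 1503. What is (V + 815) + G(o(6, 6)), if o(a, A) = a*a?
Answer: -68797/42 ≈ -1638.0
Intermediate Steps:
o(a, A) = a²
V = -2449
G(b) = -4 + 1/(3*(-50 + b))
(V + 815) + G(o(6, 6)) = (-2449 + 815) + (601 - 12*6²)/(3*(-50 + 6²)) = -1634 + (601 - 12*36)/(3*(-50 + 36)) = -1634 + (⅓)*(601 - 432)/(-14) = -1634 + (⅓)*(-1/14)*169 = -1634 - 169/42 = -68797/42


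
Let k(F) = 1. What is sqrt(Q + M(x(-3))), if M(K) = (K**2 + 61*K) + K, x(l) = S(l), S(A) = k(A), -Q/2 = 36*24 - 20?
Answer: 5*I*sqrt(65) ≈ 40.311*I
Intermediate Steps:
Q = -1688 (Q = -2*(36*24 - 20) = -2*(864 - 20) = -2*844 = -1688)
S(A) = 1
x(l) = 1
M(K) = K**2 + 62*K
sqrt(Q + M(x(-3))) = sqrt(-1688 + 1*(62 + 1)) = sqrt(-1688 + 1*63) = sqrt(-1688 + 63) = sqrt(-1625) = 5*I*sqrt(65)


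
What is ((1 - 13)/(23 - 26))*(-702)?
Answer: -2808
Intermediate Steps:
((1 - 13)/(23 - 26))*(-702) = -12/(-3)*(-702) = -12*(-1/3)*(-702) = 4*(-702) = -2808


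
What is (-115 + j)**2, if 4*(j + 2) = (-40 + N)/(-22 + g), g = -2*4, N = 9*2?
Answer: 49126081/3600 ≈ 13646.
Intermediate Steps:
N = 18
g = -8
j = -109/60 (j = -2 + ((-40 + 18)/(-22 - 8))/4 = -2 + (-22/(-30))/4 = -2 + (-22*(-1/30))/4 = -2 + (1/4)*(11/15) = -2 + 11/60 = -109/60 ≈ -1.8167)
(-115 + j)**2 = (-115 - 109/60)**2 = (-7009/60)**2 = 49126081/3600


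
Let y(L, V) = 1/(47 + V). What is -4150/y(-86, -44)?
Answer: -12450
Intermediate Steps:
-4150/y(-86, -44) = -4150/(1/(47 - 44)) = -4150/(1/3) = -4150/⅓ = -4150*3 = -12450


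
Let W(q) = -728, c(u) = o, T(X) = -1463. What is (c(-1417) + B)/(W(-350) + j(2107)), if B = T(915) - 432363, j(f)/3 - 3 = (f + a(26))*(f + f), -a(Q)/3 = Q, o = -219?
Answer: -434045/25649899 ≈ -0.016922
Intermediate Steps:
c(u) = -219
a(Q) = -3*Q
j(f) = 9 + 6*f*(-78 + f) (j(f) = 9 + 3*((f - 3*26)*(f + f)) = 9 + 3*((f - 78)*(2*f)) = 9 + 3*((-78 + f)*(2*f)) = 9 + 3*(2*f*(-78 + f)) = 9 + 6*f*(-78 + f))
B = -433826 (B = -1463 - 432363 = -433826)
(c(-1417) + B)/(W(-350) + j(2107)) = (-219 - 433826)/(-728 + (9 - 468*2107 + 6*2107²)) = -434045/(-728 + (9 - 986076 + 6*4439449)) = -434045/(-728 + (9 - 986076 + 26636694)) = -434045/(-728 + 25650627) = -434045/25649899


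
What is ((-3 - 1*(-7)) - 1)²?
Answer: 9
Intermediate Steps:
((-3 - 1*(-7)) - 1)² = ((-3 + 7) - 1)² = (4 - 1)² = 3² = 9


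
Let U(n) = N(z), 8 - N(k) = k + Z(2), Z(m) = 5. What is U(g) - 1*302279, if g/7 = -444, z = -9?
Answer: -302267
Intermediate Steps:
N(k) = 3 - k (N(k) = 8 - (k + 5) = 8 - (5 + k) = 8 + (-5 - k) = 3 - k)
g = -3108 (g = 7*(-444) = -3108)
U(n) = 12 (U(n) = 3 - 1*(-9) = 3 + 9 = 12)
U(g) - 1*302279 = 12 - 1*302279 = 12 - 302279 = -302267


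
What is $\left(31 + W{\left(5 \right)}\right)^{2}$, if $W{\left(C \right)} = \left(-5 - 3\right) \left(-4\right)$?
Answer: $3969$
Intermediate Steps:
$W{\left(C \right)} = 32$ ($W{\left(C \right)} = \left(-8\right) \left(-4\right) = 32$)
$\left(31 + W{\left(5 \right)}\right)^{2} = \left(31 + 32\right)^{2} = 63^{2} = 3969$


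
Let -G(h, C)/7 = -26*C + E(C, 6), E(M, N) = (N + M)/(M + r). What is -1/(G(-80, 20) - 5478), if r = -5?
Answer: 15/27752 ≈ 0.00054050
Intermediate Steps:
E(M, N) = (M + N)/(-5 + M) (E(M, N) = (N + M)/(M - 5) = (M + N)/(-5 + M))
G(h, C) = 182*C - 7*(6 + C)/(-5 + C) (G(h, C) = -7*(-26*C + (C + 6)/(-5 + C)) = -7*(-26*C + (6 + C)/(-5 + C)) = 182*C - 7*(6 + C)/(-5 + C))
-1/(G(-80, 20) - 5478) = -1/(7*(-6 - 131*20 + 26*20²)/(-5 + 20) - 5478) = -1/(7*(-6 - 2620 + 26*400)/15 - 5478) = -1/(7*(1/15)*(-6 - 2620 + 10400) - 5478) = -1/(7*(1/15)*7774 - 5478) = -1/(54418/15 - 5478) = -1/(-27752/15) = -1*(-15/27752) = 15/27752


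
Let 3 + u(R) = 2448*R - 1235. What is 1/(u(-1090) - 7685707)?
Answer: -1/10355265 ≈ -9.6569e-8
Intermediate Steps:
u(R) = -1238 + 2448*R (u(R) = -3 + (2448*R - 1235) = -3 + (-1235 + 2448*R) = -1238 + 2448*R)
1/(u(-1090) - 7685707) = 1/((-1238 + 2448*(-1090)) - 7685707) = 1/((-1238 - 2668320) - 7685707) = 1/(-2669558 - 7685707) = 1/(-10355265) = -1/10355265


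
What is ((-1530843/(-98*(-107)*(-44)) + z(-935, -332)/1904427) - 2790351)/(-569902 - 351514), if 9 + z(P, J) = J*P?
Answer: 350257235052413569/115660367852952384 ≈ 3.0283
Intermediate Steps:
z(P, J) = -9 + J*P
((-1530843/(-98*(-107)*(-44)) + z(-935, -332)/1904427) - 2790351)/(-569902 - 351514) = ((-1530843/(-98*(-107)*(-44)) + (-9 - 332*(-935))/1904427) - 2790351)/(-569902 - 351514) = ((-1530843/(10486*(-44)) + (-9 + 310420)*(1/1904427)) - 2790351)/(-921416) = ((-1530843/(-461384) + 310411*(1/1904427)) - 2790351)*(-1/921416) = ((-1530843*(-1/461384) + 310411/1904427) - 2790351)*(-1/921416) = ((1530843/461384 + 310411/1904427) - 2790351)*(-1/921416) = (436942487255/125524592424 - 2790351)*(-1/921416) = -350257235052413569/125524592424*(-1/921416) = 350257235052413569/115660367852952384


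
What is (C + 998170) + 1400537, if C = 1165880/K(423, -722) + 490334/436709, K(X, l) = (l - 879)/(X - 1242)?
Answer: 161084731154329/53782393 ≈ 2.9951e+6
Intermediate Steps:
K(X, l) = (-879 + l)/(-1242 + X)
C = 32076528588478/53782393 (C = 1165880/(((-879 - 722)/(-1242 + 423))) + 490334/436709 = 1165880/((-1601/(-819))) + 490334*(1/436709) = 1165880/((-1/819*(-1601))) + 37718/33593 = 1165880/(1601/819) + 37718/33593 = 1165880*(819/1601) + 37718/33593 = 954855720/1601 + 37718/33593 = 32076528588478/53782393 ≈ 5.9641e+5)
(C + 998170) + 1400537 = (32076528588478/53782393 + 998170) + 1400537 = 85760499809288/53782393 + 1400537 = 161084731154329/53782393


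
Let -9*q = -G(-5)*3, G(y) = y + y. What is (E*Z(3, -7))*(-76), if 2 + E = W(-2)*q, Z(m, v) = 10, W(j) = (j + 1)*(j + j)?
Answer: 34960/3 ≈ 11653.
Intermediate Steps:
G(y) = 2*y
W(j) = 2*j*(1 + j) (W(j) = (1 + j)*(2*j) = 2*j*(1 + j))
q = -10/3 (q = -(-2*(-5))*3/9 = -(-1*(-10))*3/9 = -10*3/9 = -⅑*30 = -10/3 ≈ -3.3333)
E = -46/3 (E = -2 + (2*(-2)*(1 - 2))*(-10/3) = -2 + (2*(-2)*(-1))*(-10/3) = -2 + 4*(-10/3) = -2 - 40/3 = -46/3 ≈ -15.333)
(E*Z(3, -7))*(-76) = -46/3*10*(-76) = -460/3*(-76) = 34960/3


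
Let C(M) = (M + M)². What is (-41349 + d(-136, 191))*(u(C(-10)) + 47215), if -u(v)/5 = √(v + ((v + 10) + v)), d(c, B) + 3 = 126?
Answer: -1946485590 + 2267430*√10 ≈ -1.9393e+9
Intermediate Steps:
d(c, B) = 123 (d(c, B) = -3 + 126 = 123)
C(M) = 4*M² (C(M) = (2*M)² = 4*M²)
u(v) = -5*√(10 + 3*v) (u(v) = -5*√(v + ((v + 10) + v)) = -5*√(v + ((10 + v) + v)) = -5*√(v + (10 + 2*v)) = -5*√(10 + 3*v))
(-41349 + d(-136, 191))*(u(C(-10)) + 47215) = (-41349 + 123)*(-5*√(10 + 3*(4*(-10)²)) + 47215) = -41226*(-5*√(10 + 3*(4*100)) + 47215) = -41226*(-5*√(10 + 3*400) + 47215) = -41226*(-5*√(10 + 1200) + 47215) = -41226*(-55*√10 + 47215) = -41226*(47215 - 55*√10) = -1946485590 + 2267430*√10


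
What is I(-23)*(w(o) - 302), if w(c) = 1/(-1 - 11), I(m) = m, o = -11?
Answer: 83375/12 ≈ 6947.9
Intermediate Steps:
w(c) = -1/12 (w(c) = 1/(-12) = -1/12)
I(-23)*(w(o) - 302) = -23*(-1/12 - 302) = -23*(-3625/12) = 83375/12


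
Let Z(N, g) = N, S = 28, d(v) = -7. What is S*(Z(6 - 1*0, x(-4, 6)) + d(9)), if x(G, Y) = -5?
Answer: -28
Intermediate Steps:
S*(Z(6 - 1*0, x(-4, 6)) + d(9)) = 28*((6 - 1*0) - 7) = 28*((6 + 0) - 7) = 28*(6 - 7) = 28*(-1) = -28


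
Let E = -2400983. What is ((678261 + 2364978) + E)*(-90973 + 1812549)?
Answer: 1105692515456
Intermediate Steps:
((678261 + 2364978) + E)*(-90973 + 1812549) = ((678261 + 2364978) - 2400983)*(-90973 + 1812549) = (3043239 - 2400983)*1721576 = 642256*1721576 = 1105692515456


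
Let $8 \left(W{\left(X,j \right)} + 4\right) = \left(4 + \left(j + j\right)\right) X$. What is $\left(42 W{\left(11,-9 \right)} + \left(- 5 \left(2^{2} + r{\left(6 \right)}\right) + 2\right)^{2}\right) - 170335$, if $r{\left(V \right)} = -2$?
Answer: $- \frac{342495}{2} \approx -1.7125 \cdot 10^{5}$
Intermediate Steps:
$W{\left(X,j \right)} = -4 + \frac{X \left(4 + 2 j\right)}{8}$ ($W{\left(X,j \right)} = -4 + \frac{\left(4 + \left(j + j\right)\right) X}{8} = -4 + \frac{\left(4 + 2 j\right) X}{8} = -4 + \frac{X \left(4 + 2 j\right)}{8}$)
$\left(42 W{\left(11,-9 \right)} + \left(- 5 \left(2^{2} + r{\left(6 \right)}\right) + 2\right)^{2}\right) - 170335 = \left(42 \left(-4 + \frac{1}{2} \cdot 11 + \frac{1}{4} \cdot 11 \left(-9\right)\right) + \left(- 5 \left(2^{2} - 2\right) + 2\right)^{2}\right) - 170335 = \left(42 \left(-4 + \frac{11}{2} - \frac{99}{4}\right) + \left(- 5 \left(4 - 2\right) + 2\right)^{2}\right) - 170335 = \left(42 \left(- \frac{93}{4}\right) + \left(\left(-5\right) 2 + 2\right)^{2}\right) - 170335 = \left(- \frac{1953}{2} + \left(-10 + 2\right)^{2}\right) - 170335 = \left(- \frac{1953}{2} + \left(-8\right)^{2}\right) - 170335 = \left(- \frac{1953}{2} + 64\right) - 170335 = - \frac{1825}{2} - 170335 = - \frac{342495}{2}$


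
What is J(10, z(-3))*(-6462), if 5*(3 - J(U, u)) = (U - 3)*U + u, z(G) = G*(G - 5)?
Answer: 510498/5 ≈ 1.0210e+5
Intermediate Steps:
z(G) = G*(-5 + G)
J(U, u) = 3 - u/5 - U*(-3 + U)/5 (J(U, u) = 3 - ((U - 3)*U + u)/5 = 3 - ((-3 + U)*U + u)/5 = 3 - (U*(-3 + U) + u)/5 = 3 - (u + U*(-3 + U))/5 = 3 + (-u/5 - U*(-3 + U)/5) = 3 - u/5 - U*(-3 + U)/5)
J(10, z(-3))*(-6462) = (3 - (-3)*(-5 - 3)/5 - ⅕*10² + (⅗)*10)*(-6462) = (3 - (-3)*(-8)/5 - ⅕*100 + 6)*(-6462) = (3 - ⅕*24 - 20 + 6)*(-6462) = (3 - 24/5 - 20 + 6)*(-6462) = -79/5*(-6462) = 510498/5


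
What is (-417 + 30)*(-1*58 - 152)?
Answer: 81270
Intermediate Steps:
(-417 + 30)*(-1*58 - 152) = -387*(-58 - 152) = -387*(-210) = 81270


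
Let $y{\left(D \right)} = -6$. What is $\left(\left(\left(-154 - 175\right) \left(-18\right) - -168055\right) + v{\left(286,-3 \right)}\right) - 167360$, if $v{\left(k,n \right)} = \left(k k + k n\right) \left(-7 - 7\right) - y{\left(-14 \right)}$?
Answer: $-1126509$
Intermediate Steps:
$v{\left(k,n \right)} = 6 - 14 k^{2} - 14 k n$ ($v{\left(k,n \right)} = \left(k k + k n\right) \left(-7 - 7\right) - -6 = \left(k^{2} + k n\right) \left(-14\right) + 6 = \left(- 14 k^{2} - 14 k n\right) + 6 = 6 - 14 k^{2} - 14 k n$)
$\left(\left(\left(-154 - 175\right) \left(-18\right) - -168055\right) + v{\left(286,-3 \right)}\right) - 167360 = \left(\left(\left(-154 - 175\right) \left(-18\right) - -168055\right) - \left(-6 - 12012 + 1145144\right)\right) - 167360 = \left(\left(\left(-329\right) \left(-18\right) + 168055\right) + \left(6 - 1145144 + 12012\right)\right) - 167360 = \left(\left(5922 + 168055\right) + \left(6 - 1145144 + 12012\right)\right) - 167360 = \left(173977 - 1133126\right) - 167360 = -959149 - 167360 = -1126509$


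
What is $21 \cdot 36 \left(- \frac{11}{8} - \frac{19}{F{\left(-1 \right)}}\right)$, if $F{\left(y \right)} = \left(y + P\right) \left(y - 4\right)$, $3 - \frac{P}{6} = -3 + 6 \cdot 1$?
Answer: $- \frac{39123}{10} \approx -3912.3$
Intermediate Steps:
$P = 0$ ($P = 18 - 6 \left(-3 + 6 \cdot 1\right) = 18 - 6 \left(-3 + 6\right) = 18 - 18 = 0$)
$F{\left(y \right)} = y \left(-4 + y\right)$ ($F{\left(y \right)} = \left(y + 0\right) \left(y - 4\right) = y \left(-4 + y\right)$)
$21 \cdot 36 \left(- \frac{11}{8} - \frac{19}{F{\left(-1 \right)}}\right) = 21 \cdot 36 \left(- \frac{11}{8} - \frac{19}{\left(-1\right) \left(-4 - 1\right)}\right) = 756 \left(\left(-11\right) \frac{1}{8} - \frac{19}{\left(-1\right) \left(-5\right)}\right) = 756 \left(- \frac{11}{8} - \frac{19}{5}\right) = 756 \left(- \frac{207}{40}\right) = - \frac{39123}{10}$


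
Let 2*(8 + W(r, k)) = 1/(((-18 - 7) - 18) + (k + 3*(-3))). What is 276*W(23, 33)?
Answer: -42090/19 ≈ -2215.3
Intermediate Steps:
W(r, k) = -8 + 1/(2*(-52 + k)) (W(r, k) = -8 + 1/(2*(((-18 - 7) - 18) + (k + 3*(-3)))) = -8 + 1/(2*((-25 - 18) + (k - 9))) = -8 + 1/(2*(-43 + (-9 + k))) = -8 + 1/(2*(-52 + k)))
276*W(23, 33) = 276*((833 - 16*33)/(2*(-52 + 33))) = 276*((1/2)*(833 - 528)/(-19)) = 276*((1/2)*(-1/19)*305) = 276*(-305/38) = -42090/19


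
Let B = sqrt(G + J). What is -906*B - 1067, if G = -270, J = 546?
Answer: -1067 - 1812*sqrt(69) ≈ -16119.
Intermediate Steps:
B = 2*sqrt(69) (B = sqrt(-270 + 546) = sqrt(276) = 2*sqrt(69) ≈ 16.613)
-906*B - 1067 = -1812*sqrt(69) - 1067 = -1067 - 1812*sqrt(69)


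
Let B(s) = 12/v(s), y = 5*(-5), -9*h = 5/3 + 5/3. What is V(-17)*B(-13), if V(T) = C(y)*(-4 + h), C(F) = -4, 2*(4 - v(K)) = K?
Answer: 3776/189 ≈ 19.979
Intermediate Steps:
v(K) = 4 - K/2
h = -10/27 (h = -(5/3 + 5/3)/9 = -⅑*10/3 = -10/27 ≈ -0.37037)
y = -25
B(s) = 12/(4 - s/2)
V(T) = 472/27 (V(T) = -4*(-4 - 10/27) = -4*(-118/27) = 472/27)
V(-17)*B(-13) = 472*(-24/(-8 - 13))/27 = 472*(-24/(-21))/27 = 472*(-24*(-1/21))/27 = (472/27)*(8/7) = 3776/189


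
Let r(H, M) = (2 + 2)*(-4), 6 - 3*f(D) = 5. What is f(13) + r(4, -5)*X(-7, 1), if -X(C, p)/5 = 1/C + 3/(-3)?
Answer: -1913/21 ≈ -91.095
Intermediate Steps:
f(D) = 1/3 (f(D) = 2 - 1/3*5 = 2 - 5/3 = 1/3)
r(H, M) = -16 (r(H, M) = 4*(-4) = -16)
X(C, p) = 5 - 5/C (X(C, p) = -5*(1/C + 3/(-3)) = -5*(1/C + 3*(-1/3)) = -5*(1/C - 1) = -5*(-1 + 1/C) = 5 - 5/C)
f(13) + r(4, -5)*X(-7, 1) = 1/3 - 16*(5 - 5/(-7)) = 1/3 - 16*(5 - 5*(-1/7)) = 1/3 - 16*(5 + 5/7) = 1/3 - 16*40/7 = 1/3 - 640/7 = -1913/21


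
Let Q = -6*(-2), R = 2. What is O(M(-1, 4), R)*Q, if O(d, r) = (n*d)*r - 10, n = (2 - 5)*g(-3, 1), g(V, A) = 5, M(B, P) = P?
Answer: -1560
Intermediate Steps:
Q = 12
n = -15 (n = (2 - 5)*5 = -3*5 = -15)
O(d, r) = -10 - 15*d*r (O(d, r) = (-15*d)*r - 10 = -15*d*r - 10 = -10 - 15*d*r)
O(M(-1, 4), R)*Q = (-10 - 15*4*2)*12 = (-10 - 120)*12 = -130*12 = -1560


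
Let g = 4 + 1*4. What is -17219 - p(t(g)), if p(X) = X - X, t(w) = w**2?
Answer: -17219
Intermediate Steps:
g = 8 (g = 4 + 4 = 8)
p(X) = 0
-17219 - p(t(g)) = -17219 - 1*0 = -17219 + 0 = -17219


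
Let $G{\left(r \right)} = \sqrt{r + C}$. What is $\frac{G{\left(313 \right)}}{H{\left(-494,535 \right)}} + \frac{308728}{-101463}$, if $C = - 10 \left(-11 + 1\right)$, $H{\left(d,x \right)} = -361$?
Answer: $- \frac{308728}{101463} - \frac{\sqrt{413}}{361} \approx -3.0991$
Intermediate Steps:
$C = 100$ ($C = \left(-10\right) \left(-10\right) = 100$)
$G{\left(r \right)} = \sqrt{100 + r}$ ($G{\left(r \right)} = \sqrt{r + 100} = \sqrt{100 + r}$)
$\frac{G{\left(313 \right)}}{H{\left(-494,535 \right)}} + \frac{308728}{-101463} = \frac{\sqrt{100 + 313}}{-361} + \frac{308728}{-101463} = \sqrt{413} \left(- \frac{1}{361}\right) + 308728 \left(- \frac{1}{101463}\right) = - \frac{\sqrt{413}}{361} - \frac{308728}{101463} = - \frac{308728}{101463} - \frac{\sqrt{413}}{361}$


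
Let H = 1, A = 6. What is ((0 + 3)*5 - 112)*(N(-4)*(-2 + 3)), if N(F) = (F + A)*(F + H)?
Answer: 582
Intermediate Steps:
N(F) = (1 + F)*(6 + F) (N(F) = (F + 6)*(F + 1) = (6 + F)*(1 + F) = (1 + F)*(6 + F))
((0 + 3)*5 - 112)*(N(-4)*(-2 + 3)) = ((0 + 3)*5 - 112)*((6 + (-4)² + 7*(-4))*(-2 + 3)) = (3*5 - 112)*((6 + 16 - 28)*1) = (15 - 112)*(-6*1) = -97*(-6) = 582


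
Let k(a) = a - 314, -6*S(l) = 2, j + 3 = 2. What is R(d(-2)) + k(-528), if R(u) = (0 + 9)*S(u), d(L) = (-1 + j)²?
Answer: -845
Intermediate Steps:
j = -1 (j = -3 + 2 = -1)
S(l) = -⅓ (S(l) = -⅙*2 = -⅓)
d(L) = 4 (d(L) = (-1 - 1)² = (-2)² = 4)
k(a) = -314 + a
R(u) = -3 (R(u) = (0 + 9)*(-⅓) = 9*(-⅓) = -3)
R(d(-2)) + k(-528) = -3 + (-314 - 528) = -3 - 842 = -845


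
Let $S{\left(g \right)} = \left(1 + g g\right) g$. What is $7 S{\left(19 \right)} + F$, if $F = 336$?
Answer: $48482$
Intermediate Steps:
$S{\left(g \right)} = g \left(1 + g^{2}\right)$ ($S{\left(g \right)} = \left(1 + g^{2}\right) g = g \left(1 + g^{2}\right)$)
$7 S{\left(19 \right)} + F = 7 \left(19 + 19^{3}\right) + 336 = 7 \left(19 + 6859\right) + 336 = 7 \cdot 6878 + 336 = 48146 + 336 = 48482$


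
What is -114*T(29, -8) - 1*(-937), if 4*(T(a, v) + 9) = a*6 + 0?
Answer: -2996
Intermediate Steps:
T(a, v) = -9 + 3*a/2 (T(a, v) = -9 + (a*6 + 0)/4 = -9 + (6*a + 0)/4 = -9 + (6*a)/4 = -9 + 3*a/2)
-114*T(29, -8) - 1*(-937) = -114*(-9 + (3/2)*29) - 1*(-937) = -114*(-9 + 87/2) + 937 = -114*69/2 + 937 = -3933 + 937 = -2996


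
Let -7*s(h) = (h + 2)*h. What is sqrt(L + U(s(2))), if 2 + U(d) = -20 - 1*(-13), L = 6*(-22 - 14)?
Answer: 15*I ≈ 15.0*I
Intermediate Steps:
s(h) = -h*(2 + h)/7 (s(h) = -(h + 2)*h/7 = -(2 + h)*h/7 = -h*(2 + h)/7)
L = -216 (L = 6*(-36) = -216)
U(d) = -9 (U(d) = -2 + (-20 - 1*(-13)) = -2 + (-20 + 13) = -2 - 7 = -9)
sqrt(L + U(s(2))) = sqrt(-216 - 9) = sqrt(-225) = 15*I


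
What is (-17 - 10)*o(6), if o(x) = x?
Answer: -162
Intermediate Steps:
(-17 - 10)*o(6) = (-17 - 10)*6 = -27*6 = -162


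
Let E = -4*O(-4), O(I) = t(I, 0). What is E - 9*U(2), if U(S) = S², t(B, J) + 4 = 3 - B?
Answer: -48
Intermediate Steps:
t(B, J) = -1 - B (t(B, J) = -4 + (3 - B) = -1 - B)
O(I) = -1 - I
E = -12 (E = -4*(-1 - 1*(-4)) = -4*(-1 + 4) = -4*3 = -12)
E - 9*U(2) = -12 - 9*2² = -12 - 9*4 = -12 - 36 = -48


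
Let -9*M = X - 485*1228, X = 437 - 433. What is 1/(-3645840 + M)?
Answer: -9/32216984 ≈ -2.7936e-7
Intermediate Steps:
X = 4
M = 595576/9 (M = -(4 - 485*1228)/9 = -(4 - 595580)/9 = -⅑*(-595576) = 595576/9 ≈ 66175.)
1/(-3645840 + M) = 1/(-3645840 + 595576/9) = 1/(-32216984/9) = -9/32216984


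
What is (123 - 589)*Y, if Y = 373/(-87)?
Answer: 173818/87 ≈ 1997.9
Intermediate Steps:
Y = -373/87 (Y = 373*(-1/87) = -373/87 ≈ -4.2874)
(123 - 589)*Y = (123 - 589)*(-373/87) = -466*(-373/87) = 173818/87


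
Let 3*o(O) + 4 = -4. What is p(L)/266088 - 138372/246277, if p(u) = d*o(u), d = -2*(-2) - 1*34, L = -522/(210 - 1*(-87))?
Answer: -4599928322/8191419297 ≈ -0.56155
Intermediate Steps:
o(O) = -8/3 (o(O) = -4/3 + (⅓)*(-4) = -4/3 - 4/3 = -8/3)
L = -58/33 (L = -522/(210 + 87) = -522/297 = -522*1/297 = -58/33 ≈ -1.7576)
d = -30 (d = 4 - 34 = -30)
p(u) = 80 (p(u) = -30*(-8/3) = 80)
p(L)/266088 - 138372/246277 = 80/266088 - 138372/246277 = 80*(1/266088) - 138372*1/246277 = 10/33261 - 138372/246277 = -4599928322/8191419297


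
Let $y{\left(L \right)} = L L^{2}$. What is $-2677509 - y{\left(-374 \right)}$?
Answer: $49636115$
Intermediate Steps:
$y{\left(L \right)} = L^{3}$
$-2677509 - y{\left(-374 \right)} = -2677509 - \left(-374\right)^{3} = -2677509 - -52313624 = -2677509 + 52313624 = 49636115$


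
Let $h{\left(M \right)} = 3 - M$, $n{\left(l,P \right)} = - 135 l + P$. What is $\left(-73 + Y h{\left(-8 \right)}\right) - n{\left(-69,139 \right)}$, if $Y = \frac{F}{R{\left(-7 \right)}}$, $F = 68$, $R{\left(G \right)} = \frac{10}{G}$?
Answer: $- \frac{50253}{5} \approx -10051.0$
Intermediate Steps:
$n{\left(l,P \right)} = P - 135 l$
$Y = - \frac{238}{5}$ ($Y = \frac{68}{10 \frac{1}{-7}} = \frac{68}{10 \left(- \frac{1}{7}\right)} = \frac{68}{- \frac{10}{7}} = 68 \left(- \frac{7}{10}\right) = - \frac{238}{5} \approx -47.6$)
$\left(-73 + Y h{\left(-8 \right)}\right) - n{\left(-69,139 \right)} = \left(-73 - \frac{238 \left(3 - -8\right)}{5}\right) - \left(139 - -9315\right) = \left(-73 - \frac{238 \left(3 + 8\right)}{5}\right) - \left(139 + 9315\right) = \left(-73 - \frac{2618}{5}\right) - 9454 = - \frac{2983}{5} - 9454 = - \frac{50253}{5}$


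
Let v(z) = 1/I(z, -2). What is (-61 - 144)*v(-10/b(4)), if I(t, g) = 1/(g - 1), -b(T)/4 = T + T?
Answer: 615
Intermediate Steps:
b(T) = -8*T (b(T) = -4*(T + T) = -8*T)
I(t, g) = 1/(-1 + g)
v(z) = -3 (v(z) = 1/(1/(-1 - 2)) = 1/(1/(-3)) = 1/(-1/3) = -3)
(-61 - 144)*v(-10/b(4)) = (-61 - 144)*(-3) = -205*(-3) = 615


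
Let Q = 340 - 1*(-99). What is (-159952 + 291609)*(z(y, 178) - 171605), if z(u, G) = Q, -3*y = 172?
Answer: -22535202062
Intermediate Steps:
y = -172/3 (y = -⅓*172 = -172/3 ≈ -57.333)
Q = 439 (Q = 340 + 99 = 439)
z(u, G) = 439
(-159952 + 291609)*(z(y, 178) - 171605) = (-159952 + 291609)*(439 - 171605) = 131657*(-171166) = -22535202062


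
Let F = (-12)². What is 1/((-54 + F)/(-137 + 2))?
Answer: -3/2 ≈ -1.5000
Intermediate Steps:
F = 144
1/((-54 + F)/(-137 + 2)) = 1/((-54 + 144)/(-137 + 2)) = 1/(90/(-135)) = 1/(90*(-1/135)) = 1/(-⅔) = -3/2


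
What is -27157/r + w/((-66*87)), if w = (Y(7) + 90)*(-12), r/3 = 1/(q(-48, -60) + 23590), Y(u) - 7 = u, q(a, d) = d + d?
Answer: -67774185934/319 ≈ -2.1246e+8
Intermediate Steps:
q(a, d) = 2*d
Y(u) = 7 + u
r = 3/23470 (r = 3/(2*(-60) + 23590) = 3/(-120 + 23590) = 3/23470 ≈ 0.00012782)
w = -1248 (w = ((7 + 7) + 90)*(-12) = (14 + 90)*(-12) = 104*(-12) = -1248)
-27157/r + w/((-66*87)) = -27157/3/23470 - 1248/((-66*87)) = -27157*23470/3 - 1248/(-5742) = -637374790/3 - 1248*(-1/5742) = -637374790/3 + 208/957 = -67774185934/319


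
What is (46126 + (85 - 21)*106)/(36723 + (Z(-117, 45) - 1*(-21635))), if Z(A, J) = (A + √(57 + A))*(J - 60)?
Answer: 3180578830/3613586269 + 1587300*I*√15/3613586269 ≈ 0.88017 + 0.0017012*I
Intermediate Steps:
Z(A, J) = (-60 + J)*(A + √(57 + A)) (Z(A, J) = (A + √(57 + A))*(-60 + J) = (-60 + J)*(A + √(57 + A)))
(46126 + (85 - 21)*106)/(36723 + (Z(-117, 45) - 1*(-21635))) = (46126 + (85 - 21)*106)/(36723 + ((-60*(-117) - 60*√(57 - 117) - 117*45 + 45*√(57 - 117)) - 1*(-21635))) = (46126 + 64*106)/(36723 + ((7020 - 120*I*√15 - 5265 + 45*√(-60)) + 21635)) = (46126 + 6784)/(36723 + ((7020 - 120*I*√15 - 5265 + 45*(2*I*√15)) + 21635)) = 52910/(36723 + ((7020 - 120*I*√15 - 5265 + 90*I*√15) + 21635)) = 52910/(36723 + ((1755 - 30*I*√15) + 21635)) = 52910/(36723 + (23390 - 30*I*√15)) = 52910/(60113 - 30*I*√15)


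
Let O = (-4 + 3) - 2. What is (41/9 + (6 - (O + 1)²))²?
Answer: 3481/81 ≈ 42.975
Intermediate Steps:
O = -3 (O = -1 - 2 = -3)
(41/9 + (6 - (O + 1)²))² = (41/9 + (6 - (-3 + 1)²))² = (41*(⅑) + (6 - 1*(-2)²))² = (41/9 + (6 - 1*4))² = (41/9 + (6 - 4))² = (41/9 + 2)² = (59/9)² = 3481/81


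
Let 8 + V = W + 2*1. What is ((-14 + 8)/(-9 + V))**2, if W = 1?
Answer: 9/49 ≈ 0.18367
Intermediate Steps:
V = -5 (V = -8 + (1 + 2*1) = -8 + (1 + 2) = -8 + 3 = -5)
((-14 + 8)/(-9 + V))**2 = ((-14 + 8)/(-9 - 5))**2 = (-6/(-14))**2 = (-6*(-1/14))**2 = (3/7)**2 = 9/49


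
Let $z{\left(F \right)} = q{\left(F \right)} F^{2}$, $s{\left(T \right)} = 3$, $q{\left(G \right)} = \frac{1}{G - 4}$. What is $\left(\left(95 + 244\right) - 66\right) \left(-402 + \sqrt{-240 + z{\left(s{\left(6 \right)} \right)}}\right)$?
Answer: $-109746 + 273 i \sqrt{249} \approx -1.0975 \cdot 10^{5} + 4307.9 i$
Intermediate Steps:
$q{\left(G \right)} = \frac{1}{-4 + G}$
$z{\left(F \right)} = \frac{F^{2}}{-4 + F}$
$\left(\left(95 + 244\right) - 66\right) \left(-402 + \sqrt{-240 + z{\left(s{\left(6 \right)} \right)}}\right) = \left(\left(95 + 244\right) - 66\right) \left(-402 + \sqrt{-240 + \frac{3^{2}}{-4 + 3}}\right) = \left(339 - 66\right) \left(-402 + \sqrt{-240 + \frac{9}{-1}}\right) = 273 \left(-402 + \sqrt{-240 + 9 \left(-1\right)}\right) = 273 \left(-402 + \sqrt{-240 - 9}\right) = 273 \left(-402 + \sqrt{-249}\right) = 273 \left(-402 + i \sqrt{249}\right) = -109746 + 273 i \sqrt{249}$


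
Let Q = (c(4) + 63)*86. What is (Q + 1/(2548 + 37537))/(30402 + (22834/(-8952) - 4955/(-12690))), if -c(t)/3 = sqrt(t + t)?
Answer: 411198324007788/2307191417082235 - 976967568*sqrt(2)/57557475791 ≈ 0.15422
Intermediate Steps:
c(t) = -3*sqrt(2)*sqrt(t) (c(t) = -3*sqrt(t + t) = -3*sqrt(2)*sqrt(t))
Q = 5418 - 516*sqrt(2) (Q = (-3*sqrt(2)*sqrt(4) + 63)*86 = (-3*sqrt(2)*2 + 63)*86 = (-6*sqrt(2) + 63)*86 = (63 - 6*sqrt(2))*86 = 5418 - 516*sqrt(2) ≈ 4688.3)
(Q + 1/(2548 + 37537))/(30402 + (22834/(-8952) - 4955/(-12690))) = ((5418 - 516*sqrt(2)) + 1/(2548 + 37537))/(30402 + (22834/(-8952) - 4955/(-12690))) = ((5418 - 516*sqrt(2)) + 1/40085)/(30402 + (22834*(-1/8952) - 4955*(-1/12690))) = ((5418 - 516*sqrt(2)) + 1/40085)/(30402 + (-11417/4476 + 991/2538)) = (217180531/40085 - 516*sqrt(2))/(30402 - 4090105/1893348) = (217180531/40085 - 516*sqrt(2))/(57557475791/1893348) = (217180531/40085 - 516*sqrt(2))*(1893348/57557475791) = 411198324007788/2307191417082235 - 976967568*sqrt(2)/57557475791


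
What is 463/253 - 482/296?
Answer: 7551/37444 ≈ 0.20166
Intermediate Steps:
463/253 - 482/296 = 463*(1/253) - 482*1/296 = 463/253 - 241/148 = 7551/37444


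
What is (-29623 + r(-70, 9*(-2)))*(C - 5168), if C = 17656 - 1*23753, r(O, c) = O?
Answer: 334491645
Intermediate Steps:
C = -6097 (C = 17656 - 23753 = -6097)
(-29623 + r(-70, 9*(-2)))*(C - 5168) = (-29623 - 70)*(-6097 - 5168) = -29693*(-11265) = 334491645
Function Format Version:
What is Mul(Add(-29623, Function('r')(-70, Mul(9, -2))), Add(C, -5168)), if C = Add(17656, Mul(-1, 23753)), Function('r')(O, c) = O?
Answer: 334491645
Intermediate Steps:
C = -6097 (C = Add(17656, -23753) = -6097)
Mul(Add(-29623, Function('r')(-70, Mul(9, -2))), Add(C, -5168)) = Mul(Add(-29623, -70), Add(-6097, -5168)) = Mul(-29693, -11265) = 334491645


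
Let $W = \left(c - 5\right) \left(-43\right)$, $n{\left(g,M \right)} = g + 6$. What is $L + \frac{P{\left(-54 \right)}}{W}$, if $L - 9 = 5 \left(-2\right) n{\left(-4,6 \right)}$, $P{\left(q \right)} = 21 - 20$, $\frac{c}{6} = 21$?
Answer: $- \frac{57234}{5203} \approx -11.0$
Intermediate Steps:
$c = 126$ ($c = 6 \cdot 21 = 126$)
$n{\left(g,M \right)} = 6 + g$
$P{\left(q \right)} = 1$ ($P{\left(q \right)} = 21 - 20 = 1$)
$L = -11$ ($L = 9 + 5 \left(-2\right) \left(6 - 4\right) = 9 - 20 = -11$)
$W = -5203$ ($W = \left(126 - 5\right) \left(-43\right) = 121 \left(-43\right) = -5203$)
$L + \frac{P{\left(-54 \right)}}{W} = -11 + 1 \frac{1}{-5203} = -11 + 1 \left(- \frac{1}{5203}\right) = -11 - \frac{1}{5203} = - \frac{57234}{5203}$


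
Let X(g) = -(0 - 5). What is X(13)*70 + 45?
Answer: 395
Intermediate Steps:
X(g) = 5 (X(g) = -1*(-5) = 5)
X(13)*70 + 45 = 5*70 + 45 = 350 + 45 = 395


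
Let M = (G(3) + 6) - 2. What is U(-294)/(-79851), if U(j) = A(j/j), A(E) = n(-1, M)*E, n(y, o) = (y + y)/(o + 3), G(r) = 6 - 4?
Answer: 2/718659 ≈ 2.7830e-6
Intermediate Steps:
G(r) = 2
M = 6 (M = (2 + 6) - 2 = 8 - 2 = 6)
n(y, o) = 2*y/(3 + o) (n(y, o) = (2*y)/(3 + o) = 2*y/(3 + o))
A(E) = -2*E/9 (A(E) = (2*(-1)/(3 + 6))*E = (2*(-1)/9)*E = (2*(-1)*(⅑))*E = -2*E/9)
U(j) = -2/9 (U(j) = -2*j/(9*j) = -2/9*1 = -2/9)
U(-294)/(-79851) = -2/9/(-79851) = -2/9*(-1/79851) = 2/718659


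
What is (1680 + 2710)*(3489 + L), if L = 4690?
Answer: 35905810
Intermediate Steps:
(1680 + 2710)*(3489 + L) = (1680 + 2710)*(3489 + 4690) = 4390*8179 = 35905810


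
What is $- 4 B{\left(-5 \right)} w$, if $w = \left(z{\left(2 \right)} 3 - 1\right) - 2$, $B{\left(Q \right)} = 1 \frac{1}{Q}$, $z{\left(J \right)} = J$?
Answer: $\frac{12}{5} \approx 2.4$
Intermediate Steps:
$B{\left(Q \right)} = \frac{1}{Q}$
$w = 3$ ($w = \left(2 \cdot 3 - 1\right) - 2 = \left(6 - 1\right) - 2 = 5 - 2 = 3$)
$- 4 B{\left(-5 \right)} w = - \frac{4}{-5} \cdot 3 = \left(-4\right) \left(- \frac{1}{5}\right) 3 = \frac{4}{5} \cdot 3 = \frac{12}{5}$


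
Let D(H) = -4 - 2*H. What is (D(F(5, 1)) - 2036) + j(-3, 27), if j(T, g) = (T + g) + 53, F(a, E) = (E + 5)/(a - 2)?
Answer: -1967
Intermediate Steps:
F(a, E) = (5 + E)/(-2 + a)
j(T, g) = 53 + T + g
(D(F(5, 1)) - 2036) + j(-3, 27) = ((-4 - 2*(5 + 1)/(-2 + 5)) - 2036) + (53 - 3 + 27) = ((-4 - 2*6/3) - 2036) + 77 = ((-4 - 2*2) - 2036) + 77 = ((-4 - 4) - 2036) + 77 = (-8 - 2036) + 77 = -2044 + 77 = -1967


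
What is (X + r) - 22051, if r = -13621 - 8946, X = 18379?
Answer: -26239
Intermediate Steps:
r = -22567
(X + r) - 22051 = (18379 - 22567) - 22051 = -4188 - 22051 = -26239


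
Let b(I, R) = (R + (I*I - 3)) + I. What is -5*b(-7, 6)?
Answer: -225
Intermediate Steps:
b(I, R) = -3 + I + R + I**2 (b(I, R) = (R + (I**2 - 3)) + I = (R + (-3 + I**2)) + I = (-3 + R + I**2) + I = -3 + I + R + I**2)
-5*b(-7, 6) = -5*(-3 - 7 + 6 + (-7)**2) = -5*(-3 - 7 + 6 + 49) = -5*45 = -225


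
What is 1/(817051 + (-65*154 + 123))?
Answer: 1/807164 ≈ 1.2389e-6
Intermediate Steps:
1/(817051 + (-65*154 + 123)) = 1/(817051 + (-13*770 + 123)) = 1/(817051 + (-10010 + 123)) = 1/(817051 - 9887) = 1/807164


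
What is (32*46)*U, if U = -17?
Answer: -25024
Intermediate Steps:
(32*46)*U = (32*46)*(-17) = 1472*(-17) = -25024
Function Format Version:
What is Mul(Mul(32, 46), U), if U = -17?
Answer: -25024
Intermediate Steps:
Mul(Mul(32, 46), U) = Mul(Mul(32, 46), -17) = Mul(1472, -17) = -25024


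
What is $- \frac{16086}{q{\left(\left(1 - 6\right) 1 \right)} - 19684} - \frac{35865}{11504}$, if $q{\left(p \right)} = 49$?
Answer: $- \frac{24721711}{10756240} \approx -2.2984$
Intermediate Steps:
$- \frac{16086}{q{\left(\left(1 - 6\right) 1 \right)} - 19684} - \frac{35865}{11504} = - \frac{16086}{49 - 19684} - \frac{35865}{11504} = - \frac{16086}{-19635} - \frac{35865}{11504} = \left(-16086\right) \left(- \frac{1}{19635}\right) - \frac{35865}{11504} = \frac{766}{935} - \frac{35865}{11504} = - \frac{24721711}{10756240}$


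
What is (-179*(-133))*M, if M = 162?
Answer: 3856734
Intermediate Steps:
(-179*(-133))*M = -179*(-133)*162 = 23807*162 = 3856734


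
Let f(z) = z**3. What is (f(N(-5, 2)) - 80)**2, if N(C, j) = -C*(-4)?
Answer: 65286400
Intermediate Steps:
N(C, j) = 4*C
(f(N(-5, 2)) - 80)**2 = ((4*(-5))**3 - 80)**2 = ((-20)**3 - 80)**2 = (-8000 - 80)**2 = (-8080)**2 = 65286400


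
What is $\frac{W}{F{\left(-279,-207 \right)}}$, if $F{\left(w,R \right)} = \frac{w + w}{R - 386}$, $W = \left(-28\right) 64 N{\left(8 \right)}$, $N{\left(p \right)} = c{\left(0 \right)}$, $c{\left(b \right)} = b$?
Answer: $0$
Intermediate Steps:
$N{\left(p \right)} = 0$
$W = 0$ ($W = \left(-28\right) 64 \cdot 0 = \left(-1792\right) 0 = 0$)
$F{\left(w,R \right)} = \frac{2 w}{-386 + R}$
$\frac{W}{F{\left(-279,-207 \right)}} = \frac{0}{2 \left(-279\right) \frac{1}{-386 - 207}} = \frac{0}{2 \left(-279\right) \frac{1}{-593}} = \frac{0}{2 \left(-279\right) \left(- \frac{1}{593}\right)} = \frac{0}{\frac{558}{593}} = 0 \cdot \frac{593}{558} = 0$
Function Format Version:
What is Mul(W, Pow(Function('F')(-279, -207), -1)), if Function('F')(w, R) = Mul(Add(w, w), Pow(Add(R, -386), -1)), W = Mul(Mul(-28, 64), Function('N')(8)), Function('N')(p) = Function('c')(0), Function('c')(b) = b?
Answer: 0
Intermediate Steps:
Function('N')(p) = 0
W = 0 (W = Mul(Mul(-28, 64), 0) = Mul(-1792, 0) = 0)
Function('F')(w, R) = Mul(2, w, Pow(Add(-386, R), -1)) (Function('F')(w, R) = Mul(Mul(2, w), Pow(Add(-386, R), -1)) = Mul(2, w, Pow(Add(-386, R), -1)))
Mul(W, Pow(Function('F')(-279, -207), -1)) = Mul(0, Pow(Mul(2, -279, Pow(Add(-386, -207), -1)), -1)) = Mul(0, Pow(Mul(2, -279, Pow(-593, -1)), -1)) = Mul(0, Pow(Mul(2, -279, Rational(-1, 593)), -1)) = Mul(0, Pow(Rational(558, 593), -1)) = Mul(0, Rational(593, 558)) = 0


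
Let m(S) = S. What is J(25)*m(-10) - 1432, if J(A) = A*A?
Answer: -7682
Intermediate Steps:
J(A) = A**2
J(25)*m(-10) - 1432 = 25**2*(-10) - 1432 = 625*(-10) - 1432 = -6250 - 1432 = -7682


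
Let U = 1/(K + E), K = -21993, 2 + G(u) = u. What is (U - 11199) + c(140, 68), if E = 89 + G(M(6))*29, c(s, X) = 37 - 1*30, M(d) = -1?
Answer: -246123273/21991 ≈ -11192.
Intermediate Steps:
c(s, X) = 7 (c(s, X) = 37 - 30 = 7)
G(u) = -2 + u
E = 2 (E = 89 + (-2 - 1)*29 = 89 - 3*29 = 89 - 87 = 2)
U = -1/21991 (U = 1/(-21993 + 2) = 1/(-21991) = -1/21991 ≈ -4.5473e-5)
(U - 11199) + c(140, 68) = (-1/21991 - 11199) + 7 = -246277210/21991 + 7 = -246123273/21991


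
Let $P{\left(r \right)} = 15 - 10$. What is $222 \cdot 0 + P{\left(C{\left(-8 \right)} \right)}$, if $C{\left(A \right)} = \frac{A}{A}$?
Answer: $5$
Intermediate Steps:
$C{\left(A \right)} = 1$
$P{\left(r \right)} = 5$
$222 \cdot 0 + P{\left(C{\left(-8 \right)} \right)} = 222 \cdot 0 + 5 = 0 + 5 = 5$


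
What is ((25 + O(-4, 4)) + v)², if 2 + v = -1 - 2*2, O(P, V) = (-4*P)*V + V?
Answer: 7396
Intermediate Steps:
O(P, V) = V - 4*P*V (O(P, V) = -4*P*V + V = V - 4*P*V)
v = -7 (v = -2 + (-1 - 2*2) = -2 + (-1 - 4) = -2 - 5 = -7)
((25 + O(-4, 4)) + v)² = ((25 + 4*(1 - 4*(-4))) - 7)² = ((25 + 4*(1 + 16)) - 7)² = ((25 + 4*17) - 7)² = ((25 + 68) - 7)² = (93 - 7)² = 86² = 7396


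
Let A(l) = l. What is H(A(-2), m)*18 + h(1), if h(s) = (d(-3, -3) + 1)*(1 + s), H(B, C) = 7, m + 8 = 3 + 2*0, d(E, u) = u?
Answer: 122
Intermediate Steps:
m = -5 (m = -8 + (3 + 2*0) = -8 + (3 + 0) = -8 + 3 = -5)
h(s) = -2 - 2*s (h(s) = (-3 + 1)*(1 + s) = -2*(1 + s) = -2 - 2*s)
H(A(-2), m)*18 + h(1) = 7*18 + (-2 - 2*1) = 126 + (-2 - 2) = 126 - 4 = 122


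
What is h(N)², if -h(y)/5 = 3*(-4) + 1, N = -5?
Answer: 3025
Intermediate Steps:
h(y) = 55 (h(y) = -5*(3*(-4) + 1) = -5*(-12 + 1) = -5*(-11) = 55)
h(N)² = 55² = 3025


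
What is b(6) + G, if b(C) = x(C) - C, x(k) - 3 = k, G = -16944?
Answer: -16941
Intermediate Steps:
x(k) = 3 + k
b(C) = 3 (b(C) = (3 + C) - C = 3)
b(6) + G = 3 - 16944 = -16941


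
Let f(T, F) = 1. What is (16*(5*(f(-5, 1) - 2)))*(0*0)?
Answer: 0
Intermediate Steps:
(16*(5*(f(-5, 1) - 2)))*(0*0) = (16*(5*(1 - 2)))*(0*0) = (16*(5*(-1)))*0 = (16*(-5))*0 = -80*0 = 0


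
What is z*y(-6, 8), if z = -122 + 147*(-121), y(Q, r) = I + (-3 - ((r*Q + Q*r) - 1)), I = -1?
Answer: -1665537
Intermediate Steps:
y(Q, r) = -3 - 2*Q*r (y(Q, r) = -1 + (-3 - ((r*Q + Q*r) - 1)) = -1 + (-3 - ((Q*r + Q*r) - 1)) = -1 + (-3 - (2*Q*r - 1)) = -1 + (-3 - (-1 + 2*Q*r)) = -1 + (-3 + (1 - 2*Q*r)) = -1 + (-2 - 2*Q*r) = -3 - 2*Q*r)
z = -17909 (z = -122 - 17787 = -17909)
z*y(-6, 8) = -17909*(-3 - 2*(-6)*8) = -17909*(-3 + 96) = -17909*93 = -1665537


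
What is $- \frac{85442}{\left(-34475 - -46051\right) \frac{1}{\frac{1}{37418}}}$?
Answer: $- \frac{42721}{216575384} \approx -0.00019726$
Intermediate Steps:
$- \frac{85442}{\left(-34475 - -46051\right) \frac{1}{\frac{1}{37418}}} = - \frac{85442}{\left(-34475 + 46051\right) \frac{1}{\frac{1}{37418}}} = - \frac{85442}{11576 \cdot 37418} = - \frac{85442}{433150768} = \left(-85442\right) \frac{1}{433150768} = - \frac{42721}{216575384}$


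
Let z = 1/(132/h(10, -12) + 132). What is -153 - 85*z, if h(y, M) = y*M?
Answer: -11831/77 ≈ -153.65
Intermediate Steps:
h(y, M) = M*y
z = 10/1309 (z = 1/(132/((-12*10)) + 132) = 1/(132/(-120) + 132) = 1/(132*(-1/120) + 132) = 1/(-11/10 + 132) = 1/(1309/10) = 10/1309 ≈ 0.0076394)
-153 - 85*z = -153 - 85*10/1309 = -153 - 50/77 = -11831/77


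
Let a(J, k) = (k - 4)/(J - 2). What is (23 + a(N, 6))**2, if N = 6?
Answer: 2209/4 ≈ 552.25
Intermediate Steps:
a(J, k) = (-4 + k)/(-2 + J)
(23 + a(N, 6))**2 = (23 + (-4 + 6)/(-2 + 6))**2 = (23 + 2/4)**2 = (23 + (1/4)*2)**2 = (23 + 1/2)**2 = (47/2)**2 = 2209/4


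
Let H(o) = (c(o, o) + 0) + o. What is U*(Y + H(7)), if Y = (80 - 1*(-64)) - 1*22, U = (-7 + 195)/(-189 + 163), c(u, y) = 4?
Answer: -12502/13 ≈ -961.69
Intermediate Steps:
H(o) = 4 + o (H(o) = (4 + 0) + o = 4 + o)
U = -94/13 (U = 188/(-26) = 188*(-1/26) = -94/13 ≈ -7.2308)
Y = 122 (Y = (80 + 64) - 22 = 144 - 22 = 122)
U*(Y + H(7)) = -94*(122 + (4 + 7))/13 = -94*(122 + 11)/13 = -94/13*133 = -12502/13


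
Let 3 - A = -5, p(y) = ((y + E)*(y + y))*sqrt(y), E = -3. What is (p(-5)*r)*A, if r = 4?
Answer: 2560*I*sqrt(5) ≈ 5724.3*I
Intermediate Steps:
p(y) = 2*y**(3/2)*(-3 + y) (p(y) = ((y - 3)*(y + y))*sqrt(y) = ((-3 + y)*(2*y))*sqrt(y) = (2*y*(-3 + y))*sqrt(y) = 2*y**(3/2)*(-3 + y))
A = 8 (A = 3 - 1*(-5) = 3 + 5 = 8)
(p(-5)*r)*A = ((2*(-5)**(3/2)*(-3 - 5))*4)*8 = ((2*(-5*I*sqrt(5))*(-8))*4)*8 = ((80*I*sqrt(5))*4)*8 = (320*I*sqrt(5))*8 = 2560*I*sqrt(5)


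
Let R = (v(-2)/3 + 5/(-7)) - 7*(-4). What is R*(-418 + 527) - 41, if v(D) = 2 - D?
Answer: 64648/21 ≈ 3078.5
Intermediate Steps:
R = 601/21 (R = ((2 - 1*(-2))/3 + 5/(-7)) - 7*(-4) = ((2 + 2)*(⅓) + 5*(-⅐)) + 28 = (4*(⅓) - 5/7) + 28 = (4/3 - 5/7) + 28 = 13/21 + 28 = 601/21 ≈ 28.619)
R*(-418 + 527) - 41 = 601*(-418 + 527)/21 - 41 = (601/21)*109 - 41 = 65509/21 - 41 = 64648/21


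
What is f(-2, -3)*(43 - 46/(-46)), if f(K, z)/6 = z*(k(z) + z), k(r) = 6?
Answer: -2376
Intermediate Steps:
f(K, z) = 6*z*(6 + z) (f(K, z) = 6*(z*(6 + z)) = 6*z*(6 + z))
f(-2, -3)*(43 - 46/(-46)) = (6*(-3)*(6 - 3))*(43 - 46/(-46)) = (6*(-3)*3)*(43 - 46*(-1/46)) = -54*(43 + 1) = -54*44 = -2376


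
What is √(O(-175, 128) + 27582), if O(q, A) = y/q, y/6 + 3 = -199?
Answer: √33796434/35 ≈ 166.10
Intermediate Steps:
y = -1212 (y = -18 + 6*(-199) = -18 - 1194 = -1212)
O(q, A) = -1212/q
√(O(-175, 128) + 27582) = √(-1212/(-175) + 27582) = √(-1212*(-1/175) + 27582) = √(1212/175 + 27582) = √(4828062/175) = √33796434/35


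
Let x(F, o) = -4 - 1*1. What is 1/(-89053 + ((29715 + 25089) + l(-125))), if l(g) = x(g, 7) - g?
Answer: -1/34129 ≈ -2.9301e-5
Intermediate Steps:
x(F, o) = -5 (x(F, o) = -4 - 1 = -5)
l(g) = -5 - g
1/(-89053 + ((29715 + 25089) + l(-125))) = 1/(-89053 + ((29715 + 25089) + (-5 - 1*(-125)))) = 1/(-89053 + (54804 + (-5 + 125))) = 1/(-89053 + (54804 + 120)) = 1/(-89053 + 54924) = 1/(-34129) = -1/34129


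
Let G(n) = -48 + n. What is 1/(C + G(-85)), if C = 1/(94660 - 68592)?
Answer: -26068/3467043 ≈ -0.0075188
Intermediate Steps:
C = 1/26068 ≈ 3.8361e-5
1/(C + G(-85)) = 1/(1/26068 + (-48 - 85)) = 1/(1/26068 - 133) = 1/(-3467043/26068) = -26068/3467043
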